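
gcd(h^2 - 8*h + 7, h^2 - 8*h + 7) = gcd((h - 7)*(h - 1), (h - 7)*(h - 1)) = h^2 - 8*h + 7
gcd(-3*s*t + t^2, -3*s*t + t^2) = 3*s*t - t^2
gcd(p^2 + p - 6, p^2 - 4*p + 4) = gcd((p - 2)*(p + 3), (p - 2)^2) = p - 2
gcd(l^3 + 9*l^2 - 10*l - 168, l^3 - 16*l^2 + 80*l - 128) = l - 4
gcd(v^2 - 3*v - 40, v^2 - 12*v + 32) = v - 8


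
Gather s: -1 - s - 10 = -s - 11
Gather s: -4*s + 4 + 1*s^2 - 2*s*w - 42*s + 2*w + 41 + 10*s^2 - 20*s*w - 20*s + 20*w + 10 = 11*s^2 + s*(-22*w - 66) + 22*w + 55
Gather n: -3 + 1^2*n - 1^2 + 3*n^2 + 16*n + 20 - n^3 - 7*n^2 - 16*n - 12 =-n^3 - 4*n^2 + n + 4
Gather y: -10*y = -10*y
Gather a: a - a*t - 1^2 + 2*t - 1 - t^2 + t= a*(1 - t) - t^2 + 3*t - 2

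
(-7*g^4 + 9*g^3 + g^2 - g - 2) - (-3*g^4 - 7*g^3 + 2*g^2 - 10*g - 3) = -4*g^4 + 16*g^3 - g^2 + 9*g + 1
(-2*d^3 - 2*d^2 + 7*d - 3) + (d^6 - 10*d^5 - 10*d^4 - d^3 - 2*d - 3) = d^6 - 10*d^5 - 10*d^4 - 3*d^3 - 2*d^2 + 5*d - 6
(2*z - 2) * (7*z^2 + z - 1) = 14*z^3 - 12*z^2 - 4*z + 2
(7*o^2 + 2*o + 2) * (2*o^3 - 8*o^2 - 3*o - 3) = 14*o^5 - 52*o^4 - 33*o^3 - 43*o^2 - 12*o - 6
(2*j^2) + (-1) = 2*j^2 - 1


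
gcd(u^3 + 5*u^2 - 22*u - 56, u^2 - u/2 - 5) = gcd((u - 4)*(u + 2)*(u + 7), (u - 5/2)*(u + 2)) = u + 2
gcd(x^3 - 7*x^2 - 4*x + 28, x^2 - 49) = x - 7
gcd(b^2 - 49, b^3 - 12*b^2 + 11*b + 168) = b - 7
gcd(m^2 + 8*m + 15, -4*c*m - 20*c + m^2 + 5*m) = m + 5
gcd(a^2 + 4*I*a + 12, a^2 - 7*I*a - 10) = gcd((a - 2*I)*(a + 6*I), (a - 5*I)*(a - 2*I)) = a - 2*I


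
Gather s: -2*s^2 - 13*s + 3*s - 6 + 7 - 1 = -2*s^2 - 10*s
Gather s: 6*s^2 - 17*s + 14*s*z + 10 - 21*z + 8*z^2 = 6*s^2 + s*(14*z - 17) + 8*z^2 - 21*z + 10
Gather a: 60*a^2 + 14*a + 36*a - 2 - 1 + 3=60*a^2 + 50*a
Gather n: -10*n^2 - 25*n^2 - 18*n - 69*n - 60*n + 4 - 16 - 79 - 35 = -35*n^2 - 147*n - 126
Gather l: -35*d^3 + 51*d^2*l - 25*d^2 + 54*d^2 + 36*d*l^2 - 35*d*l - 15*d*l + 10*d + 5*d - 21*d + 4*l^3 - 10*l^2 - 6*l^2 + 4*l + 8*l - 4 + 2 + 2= -35*d^3 + 29*d^2 - 6*d + 4*l^3 + l^2*(36*d - 16) + l*(51*d^2 - 50*d + 12)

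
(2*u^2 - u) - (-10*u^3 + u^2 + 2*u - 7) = 10*u^3 + u^2 - 3*u + 7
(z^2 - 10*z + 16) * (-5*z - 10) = -5*z^3 + 40*z^2 + 20*z - 160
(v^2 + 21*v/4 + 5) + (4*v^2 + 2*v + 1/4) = 5*v^2 + 29*v/4 + 21/4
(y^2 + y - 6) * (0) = 0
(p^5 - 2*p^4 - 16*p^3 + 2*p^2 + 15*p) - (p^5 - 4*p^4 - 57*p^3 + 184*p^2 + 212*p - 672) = 2*p^4 + 41*p^3 - 182*p^2 - 197*p + 672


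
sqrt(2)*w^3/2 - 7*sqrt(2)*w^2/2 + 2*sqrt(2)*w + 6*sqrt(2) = (w - 6)*(w - 2)*(sqrt(2)*w/2 + sqrt(2)/2)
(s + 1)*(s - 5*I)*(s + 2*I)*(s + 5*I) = s^4 + s^3 + 2*I*s^3 + 25*s^2 + 2*I*s^2 + 25*s + 50*I*s + 50*I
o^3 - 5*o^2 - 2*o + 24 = (o - 4)*(o - 3)*(o + 2)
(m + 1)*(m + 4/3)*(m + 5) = m^3 + 22*m^2/3 + 13*m + 20/3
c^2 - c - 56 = (c - 8)*(c + 7)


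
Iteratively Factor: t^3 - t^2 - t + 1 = (t - 1)*(t^2 - 1) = (t - 1)^2*(t + 1)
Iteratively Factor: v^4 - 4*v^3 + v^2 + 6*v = (v + 1)*(v^3 - 5*v^2 + 6*v) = (v - 2)*(v + 1)*(v^2 - 3*v) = v*(v - 2)*(v + 1)*(v - 3)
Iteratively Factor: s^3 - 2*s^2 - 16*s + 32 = (s - 2)*(s^2 - 16) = (s - 4)*(s - 2)*(s + 4)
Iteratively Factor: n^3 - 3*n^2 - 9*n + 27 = (n - 3)*(n^2 - 9) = (n - 3)^2*(n + 3)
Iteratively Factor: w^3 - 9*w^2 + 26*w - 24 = (w - 2)*(w^2 - 7*w + 12) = (w - 4)*(w - 2)*(w - 3)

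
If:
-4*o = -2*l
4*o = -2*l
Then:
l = 0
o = 0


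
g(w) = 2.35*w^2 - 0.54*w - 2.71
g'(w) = 4.7*w - 0.54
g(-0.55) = -1.70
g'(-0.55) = -3.12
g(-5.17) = 62.89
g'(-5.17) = -24.84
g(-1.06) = 0.50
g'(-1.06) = -5.52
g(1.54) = 2.03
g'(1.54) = 6.70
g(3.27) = 20.65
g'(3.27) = 14.83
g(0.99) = -0.94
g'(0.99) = 4.11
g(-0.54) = -1.73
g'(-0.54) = -3.08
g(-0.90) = -0.32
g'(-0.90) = -4.77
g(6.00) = 78.65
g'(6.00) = 27.66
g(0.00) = -2.71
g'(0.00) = -0.54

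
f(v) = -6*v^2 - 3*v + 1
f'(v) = -12*v - 3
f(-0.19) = 1.35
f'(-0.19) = -0.72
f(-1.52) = -8.30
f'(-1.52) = 15.24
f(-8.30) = -387.44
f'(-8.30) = 96.60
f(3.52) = -83.90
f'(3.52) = -45.24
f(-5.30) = -151.64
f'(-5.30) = 60.60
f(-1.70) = -11.24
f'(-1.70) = 17.40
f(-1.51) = -8.15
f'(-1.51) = 15.12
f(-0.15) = 1.32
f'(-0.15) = -1.20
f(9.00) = -512.00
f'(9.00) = -111.00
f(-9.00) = -458.00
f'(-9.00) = 105.00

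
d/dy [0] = 0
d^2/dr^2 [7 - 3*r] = 0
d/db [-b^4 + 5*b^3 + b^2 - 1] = b*(-4*b^2 + 15*b + 2)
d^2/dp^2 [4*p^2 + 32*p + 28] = 8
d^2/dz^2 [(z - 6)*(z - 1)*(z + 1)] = 6*z - 12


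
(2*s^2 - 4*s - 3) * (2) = 4*s^2 - 8*s - 6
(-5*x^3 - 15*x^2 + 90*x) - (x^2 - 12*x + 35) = -5*x^3 - 16*x^2 + 102*x - 35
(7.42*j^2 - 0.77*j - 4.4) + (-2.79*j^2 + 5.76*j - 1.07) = 4.63*j^2 + 4.99*j - 5.47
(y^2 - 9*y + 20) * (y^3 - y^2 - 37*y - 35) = y^5 - 10*y^4 - 8*y^3 + 278*y^2 - 425*y - 700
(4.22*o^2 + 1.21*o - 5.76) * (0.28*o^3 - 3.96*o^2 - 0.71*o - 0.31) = 1.1816*o^5 - 16.3724*o^4 - 9.4006*o^3 + 20.6423*o^2 + 3.7145*o + 1.7856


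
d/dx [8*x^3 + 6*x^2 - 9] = 12*x*(2*x + 1)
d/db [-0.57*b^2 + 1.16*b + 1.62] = 1.16 - 1.14*b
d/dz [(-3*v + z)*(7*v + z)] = 4*v + 2*z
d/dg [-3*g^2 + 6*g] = 6 - 6*g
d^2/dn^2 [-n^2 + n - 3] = -2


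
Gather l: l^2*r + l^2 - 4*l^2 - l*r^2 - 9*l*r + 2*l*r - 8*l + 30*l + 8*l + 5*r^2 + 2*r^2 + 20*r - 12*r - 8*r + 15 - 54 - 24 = l^2*(r - 3) + l*(-r^2 - 7*r + 30) + 7*r^2 - 63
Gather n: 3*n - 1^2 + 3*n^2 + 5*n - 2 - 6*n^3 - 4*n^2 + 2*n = -6*n^3 - n^2 + 10*n - 3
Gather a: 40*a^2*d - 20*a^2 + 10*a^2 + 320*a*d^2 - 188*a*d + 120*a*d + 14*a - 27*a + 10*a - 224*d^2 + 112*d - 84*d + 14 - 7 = a^2*(40*d - 10) + a*(320*d^2 - 68*d - 3) - 224*d^2 + 28*d + 7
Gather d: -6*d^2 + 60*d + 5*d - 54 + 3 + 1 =-6*d^2 + 65*d - 50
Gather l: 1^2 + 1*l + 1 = l + 2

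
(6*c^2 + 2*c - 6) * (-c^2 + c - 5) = -6*c^4 + 4*c^3 - 22*c^2 - 16*c + 30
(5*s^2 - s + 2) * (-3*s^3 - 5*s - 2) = -15*s^5 + 3*s^4 - 31*s^3 - 5*s^2 - 8*s - 4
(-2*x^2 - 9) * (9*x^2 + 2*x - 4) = -18*x^4 - 4*x^3 - 73*x^2 - 18*x + 36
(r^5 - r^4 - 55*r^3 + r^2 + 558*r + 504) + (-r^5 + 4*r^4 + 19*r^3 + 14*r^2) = 3*r^4 - 36*r^3 + 15*r^2 + 558*r + 504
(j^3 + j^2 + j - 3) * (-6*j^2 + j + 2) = -6*j^5 - 5*j^4 - 3*j^3 + 21*j^2 - j - 6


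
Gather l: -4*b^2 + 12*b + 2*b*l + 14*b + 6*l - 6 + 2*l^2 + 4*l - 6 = -4*b^2 + 26*b + 2*l^2 + l*(2*b + 10) - 12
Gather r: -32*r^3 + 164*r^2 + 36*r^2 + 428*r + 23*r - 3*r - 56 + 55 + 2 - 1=-32*r^3 + 200*r^2 + 448*r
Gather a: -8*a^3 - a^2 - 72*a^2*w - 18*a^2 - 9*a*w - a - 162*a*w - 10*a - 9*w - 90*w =-8*a^3 + a^2*(-72*w - 19) + a*(-171*w - 11) - 99*w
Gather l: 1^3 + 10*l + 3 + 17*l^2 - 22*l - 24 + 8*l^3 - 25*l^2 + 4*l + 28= 8*l^3 - 8*l^2 - 8*l + 8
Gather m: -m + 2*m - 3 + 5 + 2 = m + 4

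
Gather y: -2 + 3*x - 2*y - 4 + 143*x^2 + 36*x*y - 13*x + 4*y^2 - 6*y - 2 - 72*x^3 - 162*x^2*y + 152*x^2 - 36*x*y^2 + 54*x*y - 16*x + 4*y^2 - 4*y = -72*x^3 + 295*x^2 - 26*x + y^2*(8 - 36*x) + y*(-162*x^2 + 90*x - 12) - 8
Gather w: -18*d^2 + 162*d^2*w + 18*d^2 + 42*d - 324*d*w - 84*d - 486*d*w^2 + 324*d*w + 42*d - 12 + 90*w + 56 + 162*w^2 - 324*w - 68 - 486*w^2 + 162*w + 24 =w^2*(-486*d - 324) + w*(162*d^2 - 72)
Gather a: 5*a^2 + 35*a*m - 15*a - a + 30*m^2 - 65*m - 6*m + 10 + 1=5*a^2 + a*(35*m - 16) + 30*m^2 - 71*m + 11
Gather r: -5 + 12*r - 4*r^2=-4*r^2 + 12*r - 5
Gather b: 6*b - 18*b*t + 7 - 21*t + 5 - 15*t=b*(6 - 18*t) - 36*t + 12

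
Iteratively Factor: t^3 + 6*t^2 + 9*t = (t + 3)*(t^2 + 3*t) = t*(t + 3)*(t + 3)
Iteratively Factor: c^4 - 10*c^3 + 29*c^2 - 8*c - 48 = (c + 1)*(c^3 - 11*c^2 + 40*c - 48) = (c - 3)*(c + 1)*(c^2 - 8*c + 16) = (c - 4)*(c - 3)*(c + 1)*(c - 4)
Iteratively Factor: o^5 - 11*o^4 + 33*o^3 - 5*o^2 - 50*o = (o + 1)*(o^4 - 12*o^3 + 45*o^2 - 50*o) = (o - 2)*(o + 1)*(o^3 - 10*o^2 + 25*o) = (o - 5)*(o - 2)*(o + 1)*(o^2 - 5*o) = (o - 5)^2*(o - 2)*(o + 1)*(o)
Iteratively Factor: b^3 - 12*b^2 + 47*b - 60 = (b - 3)*(b^2 - 9*b + 20) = (b - 4)*(b - 3)*(b - 5)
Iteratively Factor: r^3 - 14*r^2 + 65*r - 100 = (r - 4)*(r^2 - 10*r + 25) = (r - 5)*(r - 4)*(r - 5)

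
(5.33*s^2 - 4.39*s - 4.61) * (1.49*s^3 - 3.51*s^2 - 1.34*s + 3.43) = 7.9417*s^5 - 25.2494*s^4 + 1.3978*s^3 + 40.3456*s^2 - 8.8803*s - 15.8123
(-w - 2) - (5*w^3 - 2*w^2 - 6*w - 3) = -5*w^3 + 2*w^2 + 5*w + 1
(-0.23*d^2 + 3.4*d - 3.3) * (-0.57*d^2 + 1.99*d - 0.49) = 0.1311*d^4 - 2.3957*d^3 + 8.7597*d^2 - 8.233*d + 1.617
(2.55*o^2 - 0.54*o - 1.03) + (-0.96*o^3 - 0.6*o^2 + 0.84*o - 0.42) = -0.96*o^3 + 1.95*o^2 + 0.3*o - 1.45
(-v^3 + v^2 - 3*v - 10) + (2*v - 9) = -v^3 + v^2 - v - 19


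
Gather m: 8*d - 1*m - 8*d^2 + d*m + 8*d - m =-8*d^2 + 16*d + m*(d - 2)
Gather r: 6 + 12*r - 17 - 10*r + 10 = 2*r - 1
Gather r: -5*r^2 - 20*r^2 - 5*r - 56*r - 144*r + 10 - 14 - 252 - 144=-25*r^2 - 205*r - 400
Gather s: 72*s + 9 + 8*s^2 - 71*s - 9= 8*s^2 + s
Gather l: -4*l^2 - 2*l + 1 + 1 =-4*l^2 - 2*l + 2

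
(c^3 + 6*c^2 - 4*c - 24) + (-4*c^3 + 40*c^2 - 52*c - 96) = -3*c^3 + 46*c^2 - 56*c - 120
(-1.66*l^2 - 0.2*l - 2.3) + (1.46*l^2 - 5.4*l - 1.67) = -0.2*l^2 - 5.6*l - 3.97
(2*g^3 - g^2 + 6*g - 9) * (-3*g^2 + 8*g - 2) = -6*g^5 + 19*g^4 - 30*g^3 + 77*g^2 - 84*g + 18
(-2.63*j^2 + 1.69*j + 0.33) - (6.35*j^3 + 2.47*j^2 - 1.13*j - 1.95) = -6.35*j^3 - 5.1*j^2 + 2.82*j + 2.28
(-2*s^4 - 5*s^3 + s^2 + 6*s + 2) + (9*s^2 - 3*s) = -2*s^4 - 5*s^3 + 10*s^2 + 3*s + 2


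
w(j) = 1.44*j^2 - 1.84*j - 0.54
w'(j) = 2.88*j - 1.84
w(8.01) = 77.11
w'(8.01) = 21.23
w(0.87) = -1.05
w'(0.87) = 0.67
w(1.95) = 1.35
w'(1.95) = 3.78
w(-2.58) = 13.79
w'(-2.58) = -9.27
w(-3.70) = 25.98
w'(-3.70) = -12.50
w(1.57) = 0.12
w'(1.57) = 2.68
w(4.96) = 25.76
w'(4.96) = 12.44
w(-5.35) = 50.52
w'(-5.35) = -17.25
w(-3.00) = 17.94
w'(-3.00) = -10.48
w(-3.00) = 17.94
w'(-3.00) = -10.48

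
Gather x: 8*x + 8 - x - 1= 7*x + 7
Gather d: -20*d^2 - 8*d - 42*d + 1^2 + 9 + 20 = -20*d^2 - 50*d + 30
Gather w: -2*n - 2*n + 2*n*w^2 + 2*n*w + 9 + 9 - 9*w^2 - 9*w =-4*n + w^2*(2*n - 9) + w*(2*n - 9) + 18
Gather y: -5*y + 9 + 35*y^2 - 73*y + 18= 35*y^2 - 78*y + 27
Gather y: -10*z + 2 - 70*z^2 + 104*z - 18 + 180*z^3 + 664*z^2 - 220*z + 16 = 180*z^3 + 594*z^2 - 126*z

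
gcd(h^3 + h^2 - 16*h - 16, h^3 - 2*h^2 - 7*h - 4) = h^2 - 3*h - 4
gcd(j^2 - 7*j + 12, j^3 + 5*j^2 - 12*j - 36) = j - 3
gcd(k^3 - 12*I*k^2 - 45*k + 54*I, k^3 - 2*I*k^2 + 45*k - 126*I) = k^2 - 9*I*k - 18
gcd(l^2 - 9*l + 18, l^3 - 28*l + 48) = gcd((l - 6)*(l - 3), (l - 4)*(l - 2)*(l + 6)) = 1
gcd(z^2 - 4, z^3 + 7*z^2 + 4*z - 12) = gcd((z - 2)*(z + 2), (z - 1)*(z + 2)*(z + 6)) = z + 2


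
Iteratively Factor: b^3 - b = (b)*(b^2 - 1) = b*(b - 1)*(b + 1)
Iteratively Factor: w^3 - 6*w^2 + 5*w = (w - 1)*(w^2 - 5*w) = w*(w - 1)*(w - 5)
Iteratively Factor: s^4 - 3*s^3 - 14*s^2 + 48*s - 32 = (s + 4)*(s^3 - 7*s^2 + 14*s - 8) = (s - 2)*(s + 4)*(s^2 - 5*s + 4) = (s - 2)*(s - 1)*(s + 4)*(s - 4)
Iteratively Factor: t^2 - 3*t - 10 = (t + 2)*(t - 5)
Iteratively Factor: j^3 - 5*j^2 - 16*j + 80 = (j + 4)*(j^2 - 9*j + 20) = (j - 4)*(j + 4)*(j - 5)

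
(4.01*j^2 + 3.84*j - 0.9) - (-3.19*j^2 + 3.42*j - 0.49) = 7.2*j^2 + 0.42*j - 0.41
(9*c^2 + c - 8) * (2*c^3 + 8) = 18*c^5 + 2*c^4 - 16*c^3 + 72*c^2 + 8*c - 64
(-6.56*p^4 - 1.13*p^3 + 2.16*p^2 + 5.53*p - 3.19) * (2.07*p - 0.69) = -13.5792*p^5 + 2.1873*p^4 + 5.2509*p^3 + 9.9567*p^2 - 10.419*p + 2.2011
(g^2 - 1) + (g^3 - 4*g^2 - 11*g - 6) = g^3 - 3*g^2 - 11*g - 7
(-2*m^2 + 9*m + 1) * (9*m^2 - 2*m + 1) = -18*m^4 + 85*m^3 - 11*m^2 + 7*m + 1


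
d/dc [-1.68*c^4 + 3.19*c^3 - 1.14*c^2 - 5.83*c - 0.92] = -6.72*c^3 + 9.57*c^2 - 2.28*c - 5.83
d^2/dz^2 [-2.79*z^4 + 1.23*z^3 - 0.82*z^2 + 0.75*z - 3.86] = -33.48*z^2 + 7.38*z - 1.64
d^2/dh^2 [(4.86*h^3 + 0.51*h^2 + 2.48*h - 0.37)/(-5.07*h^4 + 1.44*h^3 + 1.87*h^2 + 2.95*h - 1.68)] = (-249.851628*h^9 - 78.6569939999997*h^8 - 1019.10042*h^7 - 523.33983*h^6 + 1055.012508*h^5 - 340.391034*h^4 + 293.233262*h^3 + 42.283806*h^2 - 111.430938*h - 18.695974)/(130.323843*h^12 - 111.045168*h^11 - 112.665033*h^10 - 148.559373*h^9 + 300.331809*h^8 + 60.761898*h^7 - 6.95326600000004*h^6 - 192.160461*h^5 + 54.551895*h^4 + 17.741177*h^3 + 28.026936*h^2 - 24.97824*h + 4.741632)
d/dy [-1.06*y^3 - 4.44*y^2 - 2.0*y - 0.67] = -3.18*y^2 - 8.88*y - 2.0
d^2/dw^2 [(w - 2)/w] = -4/w^3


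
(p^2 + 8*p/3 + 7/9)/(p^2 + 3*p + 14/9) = (3*p + 1)/(3*p + 2)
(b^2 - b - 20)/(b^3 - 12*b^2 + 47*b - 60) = (b + 4)/(b^2 - 7*b + 12)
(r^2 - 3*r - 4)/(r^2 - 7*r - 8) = (r - 4)/(r - 8)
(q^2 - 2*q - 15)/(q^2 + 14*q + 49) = (q^2 - 2*q - 15)/(q^2 + 14*q + 49)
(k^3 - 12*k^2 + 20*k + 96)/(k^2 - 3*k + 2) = (k^3 - 12*k^2 + 20*k + 96)/(k^2 - 3*k + 2)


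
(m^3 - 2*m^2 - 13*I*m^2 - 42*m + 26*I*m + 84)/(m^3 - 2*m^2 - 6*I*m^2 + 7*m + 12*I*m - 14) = (m - 6*I)/(m + I)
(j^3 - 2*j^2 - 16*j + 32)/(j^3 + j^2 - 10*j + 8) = (j - 4)/(j - 1)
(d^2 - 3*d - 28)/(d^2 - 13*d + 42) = (d + 4)/(d - 6)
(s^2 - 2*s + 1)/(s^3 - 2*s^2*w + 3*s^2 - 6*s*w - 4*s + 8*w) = (s - 1)/(s^2 - 2*s*w + 4*s - 8*w)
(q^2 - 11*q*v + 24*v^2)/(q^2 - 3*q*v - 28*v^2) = (-q^2 + 11*q*v - 24*v^2)/(-q^2 + 3*q*v + 28*v^2)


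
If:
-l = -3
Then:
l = 3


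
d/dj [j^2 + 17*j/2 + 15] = 2*j + 17/2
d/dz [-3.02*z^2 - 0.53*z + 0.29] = -6.04*z - 0.53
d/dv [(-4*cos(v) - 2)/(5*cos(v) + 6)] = 14*sin(v)/(5*cos(v) + 6)^2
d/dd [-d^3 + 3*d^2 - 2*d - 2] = -3*d^2 + 6*d - 2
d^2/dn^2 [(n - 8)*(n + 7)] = 2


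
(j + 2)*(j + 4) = j^2 + 6*j + 8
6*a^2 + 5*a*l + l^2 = (2*a + l)*(3*a + l)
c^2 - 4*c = c*(c - 4)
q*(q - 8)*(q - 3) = q^3 - 11*q^2 + 24*q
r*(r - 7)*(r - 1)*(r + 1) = r^4 - 7*r^3 - r^2 + 7*r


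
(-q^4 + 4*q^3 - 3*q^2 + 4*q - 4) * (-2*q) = 2*q^5 - 8*q^4 + 6*q^3 - 8*q^2 + 8*q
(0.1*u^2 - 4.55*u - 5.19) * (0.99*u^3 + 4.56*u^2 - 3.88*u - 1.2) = 0.099*u^5 - 4.0485*u^4 - 26.2741*u^3 - 6.1324*u^2 + 25.5972*u + 6.228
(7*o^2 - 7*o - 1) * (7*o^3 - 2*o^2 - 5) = 49*o^5 - 63*o^4 + 7*o^3 - 33*o^2 + 35*o + 5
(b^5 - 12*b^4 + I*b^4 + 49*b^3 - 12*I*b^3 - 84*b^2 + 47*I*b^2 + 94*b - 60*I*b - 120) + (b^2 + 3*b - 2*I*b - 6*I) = b^5 - 12*b^4 + I*b^4 + 49*b^3 - 12*I*b^3 - 83*b^2 + 47*I*b^2 + 97*b - 62*I*b - 120 - 6*I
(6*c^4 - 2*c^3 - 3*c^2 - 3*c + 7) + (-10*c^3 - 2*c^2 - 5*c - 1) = 6*c^4 - 12*c^3 - 5*c^2 - 8*c + 6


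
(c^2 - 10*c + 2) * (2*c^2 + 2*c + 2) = 2*c^4 - 18*c^3 - 14*c^2 - 16*c + 4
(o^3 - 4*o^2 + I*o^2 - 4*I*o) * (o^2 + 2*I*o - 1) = o^5 - 4*o^4 + 3*I*o^4 - 3*o^3 - 12*I*o^3 + 12*o^2 - I*o^2 + 4*I*o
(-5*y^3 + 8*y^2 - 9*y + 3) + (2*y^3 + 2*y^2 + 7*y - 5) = -3*y^3 + 10*y^2 - 2*y - 2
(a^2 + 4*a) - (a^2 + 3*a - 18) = a + 18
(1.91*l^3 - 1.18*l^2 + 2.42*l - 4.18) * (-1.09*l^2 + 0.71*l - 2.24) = -2.0819*l^5 + 2.6423*l^4 - 7.754*l^3 + 8.9176*l^2 - 8.3886*l + 9.3632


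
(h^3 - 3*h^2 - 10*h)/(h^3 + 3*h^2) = (h^2 - 3*h - 10)/(h*(h + 3))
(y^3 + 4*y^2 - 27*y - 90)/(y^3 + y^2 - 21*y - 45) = (y + 6)/(y + 3)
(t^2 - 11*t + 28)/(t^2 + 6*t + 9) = (t^2 - 11*t + 28)/(t^2 + 6*t + 9)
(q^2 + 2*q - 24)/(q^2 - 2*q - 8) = (q + 6)/(q + 2)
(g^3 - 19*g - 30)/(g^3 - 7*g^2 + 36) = (g^2 - 2*g - 15)/(g^2 - 9*g + 18)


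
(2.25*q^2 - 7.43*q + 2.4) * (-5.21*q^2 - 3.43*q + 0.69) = -11.7225*q^4 + 30.9928*q^3 + 14.5334*q^2 - 13.3587*q + 1.656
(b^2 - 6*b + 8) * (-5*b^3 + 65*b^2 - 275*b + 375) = -5*b^5 + 95*b^4 - 705*b^3 + 2545*b^2 - 4450*b + 3000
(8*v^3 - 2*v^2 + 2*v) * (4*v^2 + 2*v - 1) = 32*v^5 + 8*v^4 - 4*v^3 + 6*v^2 - 2*v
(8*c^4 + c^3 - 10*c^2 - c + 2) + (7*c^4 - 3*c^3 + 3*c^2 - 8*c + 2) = 15*c^4 - 2*c^3 - 7*c^2 - 9*c + 4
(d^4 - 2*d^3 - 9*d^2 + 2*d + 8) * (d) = d^5 - 2*d^4 - 9*d^3 + 2*d^2 + 8*d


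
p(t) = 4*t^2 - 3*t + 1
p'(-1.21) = -12.68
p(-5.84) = 154.94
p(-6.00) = 163.00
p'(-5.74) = -48.92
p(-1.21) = 10.49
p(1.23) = 3.36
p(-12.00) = 613.00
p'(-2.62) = -23.96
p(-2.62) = 36.32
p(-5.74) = 150.01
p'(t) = 8*t - 3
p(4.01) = 53.29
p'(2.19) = 14.52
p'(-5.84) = -49.72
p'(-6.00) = -51.00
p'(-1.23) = -12.84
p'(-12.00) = -99.00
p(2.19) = 13.61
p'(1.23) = 6.84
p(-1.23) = 10.74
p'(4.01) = 29.08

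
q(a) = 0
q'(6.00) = 0.00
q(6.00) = 0.00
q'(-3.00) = 0.00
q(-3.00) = 0.00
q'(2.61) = 0.00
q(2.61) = 0.00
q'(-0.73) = 0.00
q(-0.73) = 0.00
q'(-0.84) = 0.00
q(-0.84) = 0.00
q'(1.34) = 0.00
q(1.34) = 0.00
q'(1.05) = 0.00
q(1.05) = 0.00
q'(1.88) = 0.00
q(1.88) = 0.00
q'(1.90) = 0.00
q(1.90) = 0.00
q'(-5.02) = 0.00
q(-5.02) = 0.00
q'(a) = 0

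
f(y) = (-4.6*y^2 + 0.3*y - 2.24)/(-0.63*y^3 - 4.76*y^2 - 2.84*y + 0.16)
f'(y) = (0.3 - 9.2*y)/(-0.63*y^3 - 4.76*y^2 - 2.84*y + 0.16) + (-4.6*y^2 + 0.3*y - 2.24)*(1.89*y^2 + 9.52*y + 2.84)/(-0.63*y^3 - 4.76*y^2 - 2.84*y + 0.16)^2 = (-2.898*y^4 + 0.378*y^3 + 10.2584*y^2 - 22.7968*y - 6.3136)/(0.3969*y^6 + 5.9976*y^5 + 26.236*y^4 + 26.8352*y^3 + 6.5424*y^2 - 0.9088*y + 0.0256)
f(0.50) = 1.28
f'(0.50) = -2.39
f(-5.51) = 6.16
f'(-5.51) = -4.24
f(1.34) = 0.74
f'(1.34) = -0.14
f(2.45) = 0.65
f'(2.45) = -0.05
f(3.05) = 0.62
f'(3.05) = -0.04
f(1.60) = 0.71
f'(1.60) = -0.09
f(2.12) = 0.67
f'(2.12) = -0.06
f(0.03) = -31.70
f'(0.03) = -1406.06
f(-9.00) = -3.80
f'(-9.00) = -1.85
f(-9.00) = -3.80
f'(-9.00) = -1.85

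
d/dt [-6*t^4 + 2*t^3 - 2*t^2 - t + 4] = -24*t^3 + 6*t^2 - 4*t - 1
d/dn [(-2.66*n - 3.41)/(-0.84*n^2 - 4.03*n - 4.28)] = (2.2344*n^2 + 10.7198*n - (1.68*n + 4.03)*(2.66*n + 3.41) + 11.3848)/(0.84*n^2 + 4.03*n + 4.28)^2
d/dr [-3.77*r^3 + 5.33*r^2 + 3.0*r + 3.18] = -11.31*r^2 + 10.66*r + 3.0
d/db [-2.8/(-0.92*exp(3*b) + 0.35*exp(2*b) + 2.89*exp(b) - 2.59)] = (-7.728*exp(2*b) + 1.96*exp(b) + 8.092)*exp(b)/(0.92*exp(3*b) - 0.35*exp(2*b) - 2.89*exp(b) + 2.59)^2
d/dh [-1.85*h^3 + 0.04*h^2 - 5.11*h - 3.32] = -5.55*h^2 + 0.08*h - 5.11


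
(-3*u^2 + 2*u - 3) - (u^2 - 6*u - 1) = -4*u^2 + 8*u - 2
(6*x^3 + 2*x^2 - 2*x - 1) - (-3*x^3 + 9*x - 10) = 9*x^3 + 2*x^2 - 11*x + 9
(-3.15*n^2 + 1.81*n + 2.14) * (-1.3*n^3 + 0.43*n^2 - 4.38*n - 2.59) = 4.095*n^5 - 3.7075*n^4 + 11.7933*n^3 + 1.1509*n^2 - 14.0611*n - 5.5426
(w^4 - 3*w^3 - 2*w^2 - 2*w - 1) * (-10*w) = -10*w^5 + 30*w^4 + 20*w^3 + 20*w^2 + 10*w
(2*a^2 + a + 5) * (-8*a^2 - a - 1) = -16*a^4 - 10*a^3 - 43*a^2 - 6*a - 5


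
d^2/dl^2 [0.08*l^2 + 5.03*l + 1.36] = 0.160000000000000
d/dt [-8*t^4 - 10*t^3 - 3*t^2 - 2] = 2*t*(-16*t^2 - 15*t - 3)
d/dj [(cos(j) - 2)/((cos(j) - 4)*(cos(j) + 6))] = (cos(j)^2 - 4*cos(j) + 20)*sin(j)/((cos(j) - 4)^2*(cos(j) + 6)^2)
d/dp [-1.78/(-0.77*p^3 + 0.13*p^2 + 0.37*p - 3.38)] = (-4.1118*p^2 + 0.4628*p + 0.6586)/(0.77*p^3 - 0.13*p^2 - 0.37*p + 3.38)^2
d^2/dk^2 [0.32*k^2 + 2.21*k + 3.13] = 0.640000000000000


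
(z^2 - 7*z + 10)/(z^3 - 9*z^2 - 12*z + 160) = (z - 2)/(z^2 - 4*z - 32)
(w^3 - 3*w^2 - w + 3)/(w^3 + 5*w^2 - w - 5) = (w - 3)/(w + 5)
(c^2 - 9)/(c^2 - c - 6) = (c + 3)/(c + 2)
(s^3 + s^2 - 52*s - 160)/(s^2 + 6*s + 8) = (s^2 - 3*s - 40)/(s + 2)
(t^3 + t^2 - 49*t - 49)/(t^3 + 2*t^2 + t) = (t^2 - 49)/(t*(t + 1))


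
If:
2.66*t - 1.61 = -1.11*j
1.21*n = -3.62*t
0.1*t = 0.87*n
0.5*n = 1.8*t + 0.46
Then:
No Solution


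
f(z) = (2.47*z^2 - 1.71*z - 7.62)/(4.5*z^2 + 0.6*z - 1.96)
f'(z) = (-9.0*z - 0.6)*(2.47*z^2 - 1.71*z - 7.62)/(4.5*z^2 + 0.6*z - 1.96)^2 + (4.94*z - 1.71)/(4.5*z^2 + 0.6*z - 1.96) = (9.177*z^2 + 58.8976*z + 7.9236)/(20.25*z^4 + 5.4*z^3 - 17.28*z^2 - 2.352*z + 3.8416)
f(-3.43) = 0.56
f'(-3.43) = -0.04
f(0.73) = -8.62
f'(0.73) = 72.72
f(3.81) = 0.33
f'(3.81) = 0.08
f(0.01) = 3.91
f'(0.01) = 2.23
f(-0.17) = 3.76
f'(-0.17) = -0.49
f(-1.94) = 0.36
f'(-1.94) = -0.38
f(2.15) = 0.01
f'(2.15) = 0.44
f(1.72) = -0.26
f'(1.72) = 0.89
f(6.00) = 0.43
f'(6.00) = 0.03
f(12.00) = 0.50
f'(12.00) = 0.00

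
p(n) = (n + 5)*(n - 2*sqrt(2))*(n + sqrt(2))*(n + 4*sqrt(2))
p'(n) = (n + 5)*(n - 2*sqrt(2))*(n + sqrt(2)) + (n + 5)*(n - 2*sqrt(2))*(n + 4*sqrt(2)) + (n + 5)*(n + sqrt(2))*(n + 4*sqrt(2)) + (n - 2*sqrt(2))*(n + sqrt(2))*(n + 4*sqrt(2)) = 4*n^3 + 9*sqrt(2)*n^2 + 15*n^2 - 24*n + 30*sqrt(2)*n - 60 - 16*sqrt(2)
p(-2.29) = 40.90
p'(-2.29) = -27.45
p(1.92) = -158.81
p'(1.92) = 83.28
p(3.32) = 173.81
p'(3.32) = 430.55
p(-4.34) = 18.23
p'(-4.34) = 32.69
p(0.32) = -138.32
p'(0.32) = -73.76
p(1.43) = -181.25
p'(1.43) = 12.12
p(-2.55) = 46.50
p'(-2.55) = -15.64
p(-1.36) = -3.55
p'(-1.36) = -66.46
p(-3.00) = 49.11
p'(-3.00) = 3.64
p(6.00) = 3015.18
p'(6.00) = 1890.14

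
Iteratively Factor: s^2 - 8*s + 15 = (s - 5)*(s - 3)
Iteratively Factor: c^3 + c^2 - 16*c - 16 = (c - 4)*(c^2 + 5*c + 4) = (c - 4)*(c + 1)*(c + 4)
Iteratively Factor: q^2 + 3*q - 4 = (q - 1)*(q + 4)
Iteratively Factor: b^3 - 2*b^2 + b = (b - 1)*(b^2 - b) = (b - 1)^2*(b)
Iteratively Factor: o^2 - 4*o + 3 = (o - 3)*(o - 1)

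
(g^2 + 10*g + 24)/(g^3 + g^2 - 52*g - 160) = (g + 6)/(g^2 - 3*g - 40)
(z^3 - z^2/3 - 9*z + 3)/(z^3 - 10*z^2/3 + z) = (z + 3)/z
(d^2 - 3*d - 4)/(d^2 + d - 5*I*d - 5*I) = (d - 4)/(d - 5*I)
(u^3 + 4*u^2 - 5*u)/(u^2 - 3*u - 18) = u*(-u^2 - 4*u + 5)/(-u^2 + 3*u + 18)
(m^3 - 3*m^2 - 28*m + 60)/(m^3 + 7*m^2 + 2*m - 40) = (m - 6)/(m + 4)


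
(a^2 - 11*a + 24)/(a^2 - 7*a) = (a^2 - 11*a + 24)/(a*(a - 7))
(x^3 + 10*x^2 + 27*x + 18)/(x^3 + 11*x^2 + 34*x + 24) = (x + 3)/(x + 4)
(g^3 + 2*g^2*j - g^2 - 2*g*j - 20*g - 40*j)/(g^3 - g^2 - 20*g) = (g + 2*j)/g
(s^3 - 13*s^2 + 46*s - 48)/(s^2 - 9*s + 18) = (s^2 - 10*s + 16)/(s - 6)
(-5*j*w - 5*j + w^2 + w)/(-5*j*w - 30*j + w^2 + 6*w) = (w + 1)/(w + 6)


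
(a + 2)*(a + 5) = a^2 + 7*a + 10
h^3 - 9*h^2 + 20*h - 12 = (h - 6)*(h - 2)*(h - 1)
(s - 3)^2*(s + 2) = s^3 - 4*s^2 - 3*s + 18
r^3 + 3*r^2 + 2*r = r*(r + 1)*(r + 2)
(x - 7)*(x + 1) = x^2 - 6*x - 7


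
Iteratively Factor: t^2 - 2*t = (t - 2)*(t)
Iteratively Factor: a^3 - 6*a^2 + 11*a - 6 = (a - 3)*(a^2 - 3*a + 2) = (a - 3)*(a - 2)*(a - 1)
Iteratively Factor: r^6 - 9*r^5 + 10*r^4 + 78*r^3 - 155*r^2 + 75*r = (r - 1)*(r^5 - 8*r^4 + 2*r^3 + 80*r^2 - 75*r) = (r - 5)*(r - 1)*(r^4 - 3*r^3 - 13*r^2 + 15*r) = (r - 5)*(r - 1)^2*(r^3 - 2*r^2 - 15*r) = (r - 5)*(r - 1)^2*(r + 3)*(r^2 - 5*r) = (r - 5)^2*(r - 1)^2*(r + 3)*(r)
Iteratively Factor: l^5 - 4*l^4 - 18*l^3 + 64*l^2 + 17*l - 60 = (l + 4)*(l^4 - 8*l^3 + 14*l^2 + 8*l - 15) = (l + 1)*(l + 4)*(l^3 - 9*l^2 + 23*l - 15) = (l - 5)*(l + 1)*(l + 4)*(l^2 - 4*l + 3) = (l - 5)*(l - 3)*(l + 1)*(l + 4)*(l - 1)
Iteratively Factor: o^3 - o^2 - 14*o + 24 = (o - 2)*(o^2 + o - 12) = (o - 2)*(o + 4)*(o - 3)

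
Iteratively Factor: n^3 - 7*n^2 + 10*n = (n - 5)*(n^2 - 2*n) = (n - 5)*(n - 2)*(n)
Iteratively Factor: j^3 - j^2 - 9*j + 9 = (j + 3)*(j^2 - 4*j + 3) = (j - 1)*(j + 3)*(j - 3)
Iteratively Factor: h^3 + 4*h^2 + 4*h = (h + 2)*(h^2 + 2*h) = (h + 2)^2*(h)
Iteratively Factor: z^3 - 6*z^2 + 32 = (z + 2)*(z^2 - 8*z + 16) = (z - 4)*(z + 2)*(z - 4)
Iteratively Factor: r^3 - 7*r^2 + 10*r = (r - 2)*(r^2 - 5*r) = r*(r - 2)*(r - 5)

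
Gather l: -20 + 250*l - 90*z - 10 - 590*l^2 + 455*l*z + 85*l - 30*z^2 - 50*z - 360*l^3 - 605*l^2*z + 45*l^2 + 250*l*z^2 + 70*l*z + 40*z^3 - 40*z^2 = -360*l^3 + l^2*(-605*z - 545) + l*(250*z^2 + 525*z + 335) + 40*z^3 - 70*z^2 - 140*z - 30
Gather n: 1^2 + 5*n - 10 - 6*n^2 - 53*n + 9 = -6*n^2 - 48*n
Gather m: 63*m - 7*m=56*m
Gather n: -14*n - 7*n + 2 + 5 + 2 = 9 - 21*n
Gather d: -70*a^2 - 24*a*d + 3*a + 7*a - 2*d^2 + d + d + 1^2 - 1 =-70*a^2 + 10*a - 2*d^2 + d*(2 - 24*a)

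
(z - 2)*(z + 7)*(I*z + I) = I*z^3 + 6*I*z^2 - 9*I*z - 14*I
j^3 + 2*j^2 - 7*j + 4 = (j - 1)^2*(j + 4)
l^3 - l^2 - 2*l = l*(l - 2)*(l + 1)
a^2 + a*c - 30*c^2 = (a - 5*c)*(a + 6*c)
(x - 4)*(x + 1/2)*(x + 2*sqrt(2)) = x^3 - 7*x^2/2 + 2*sqrt(2)*x^2 - 7*sqrt(2)*x - 2*x - 4*sqrt(2)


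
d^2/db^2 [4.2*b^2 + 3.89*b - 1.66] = 8.40000000000000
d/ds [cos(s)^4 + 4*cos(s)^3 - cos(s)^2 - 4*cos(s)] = sin(s) - 3*sin(3*s) - sin(4*s)/2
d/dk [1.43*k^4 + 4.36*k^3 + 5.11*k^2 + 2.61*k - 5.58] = 5.72*k^3 + 13.08*k^2 + 10.22*k + 2.61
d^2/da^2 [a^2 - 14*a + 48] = 2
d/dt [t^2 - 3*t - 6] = 2*t - 3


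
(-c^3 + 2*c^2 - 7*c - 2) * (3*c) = -3*c^4 + 6*c^3 - 21*c^2 - 6*c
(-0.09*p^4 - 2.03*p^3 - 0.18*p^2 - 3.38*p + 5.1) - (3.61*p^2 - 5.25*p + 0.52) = -0.09*p^4 - 2.03*p^3 - 3.79*p^2 + 1.87*p + 4.58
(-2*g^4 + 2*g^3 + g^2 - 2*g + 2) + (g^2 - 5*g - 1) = -2*g^4 + 2*g^3 + 2*g^2 - 7*g + 1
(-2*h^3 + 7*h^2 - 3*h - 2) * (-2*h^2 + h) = 4*h^5 - 16*h^4 + 13*h^3 + h^2 - 2*h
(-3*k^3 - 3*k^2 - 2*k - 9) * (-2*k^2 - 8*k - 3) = 6*k^5 + 30*k^4 + 37*k^3 + 43*k^2 + 78*k + 27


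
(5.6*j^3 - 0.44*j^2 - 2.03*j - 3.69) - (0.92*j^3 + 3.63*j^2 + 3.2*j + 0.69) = 4.68*j^3 - 4.07*j^2 - 5.23*j - 4.38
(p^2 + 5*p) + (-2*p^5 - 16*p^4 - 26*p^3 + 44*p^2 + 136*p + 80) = -2*p^5 - 16*p^4 - 26*p^3 + 45*p^2 + 141*p + 80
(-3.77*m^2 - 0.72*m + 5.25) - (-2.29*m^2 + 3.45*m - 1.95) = -1.48*m^2 - 4.17*m + 7.2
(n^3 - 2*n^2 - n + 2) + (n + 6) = n^3 - 2*n^2 + 8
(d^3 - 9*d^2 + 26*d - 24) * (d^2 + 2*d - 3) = d^5 - 7*d^4 + 5*d^3 + 55*d^2 - 126*d + 72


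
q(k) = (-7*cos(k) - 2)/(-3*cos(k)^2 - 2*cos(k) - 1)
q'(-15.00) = 0.00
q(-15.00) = -2.74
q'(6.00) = -0.24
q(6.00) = 1.53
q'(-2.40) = 0.22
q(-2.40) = -2.73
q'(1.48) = -1.19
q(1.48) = 2.18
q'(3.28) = -0.20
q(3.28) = -2.51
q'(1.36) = 0.18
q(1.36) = 2.24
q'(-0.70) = -0.65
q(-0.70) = 1.72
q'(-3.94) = -0.72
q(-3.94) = -2.71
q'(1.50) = -1.53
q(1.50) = 2.16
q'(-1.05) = -0.95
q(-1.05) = 2.00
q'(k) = (-6*sin(k)*cos(k) - 2*sin(k))*(-7*cos(k) - 2)/(-3*cos(k)^2 - 2*cos(k) - 1)^2 + 7*sin(k)/(-3*cos(k)^2 - 2*cos(k) - 1) = 3*(7*cos(k)^2 + 4*cos(k) - 1)*sin(k)/(-3*sin(k)^2 + 2*cos(k) + 4)^2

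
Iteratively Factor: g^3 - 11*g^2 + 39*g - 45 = (g - 3)*(g^2 - 8*g + 15) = (g - 3)^2*(g - 5)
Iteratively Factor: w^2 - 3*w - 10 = (w - 5)*(w + 2)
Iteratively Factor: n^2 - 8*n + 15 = (n - 3)*(n - 5)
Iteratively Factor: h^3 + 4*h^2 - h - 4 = (h + 4)*(h^2 - 1) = (h - 1)*(h + 4)*(h + 1)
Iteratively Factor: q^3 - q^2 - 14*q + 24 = (q - 2)*(q^2 + q - 12) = (q - 3)*(q - 2)*(q + 4)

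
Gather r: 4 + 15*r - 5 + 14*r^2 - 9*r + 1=14*r^2 + 6*r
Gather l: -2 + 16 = 14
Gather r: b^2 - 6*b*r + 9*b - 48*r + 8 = b^2 + 9*b + r*(-6*b - 48) + 8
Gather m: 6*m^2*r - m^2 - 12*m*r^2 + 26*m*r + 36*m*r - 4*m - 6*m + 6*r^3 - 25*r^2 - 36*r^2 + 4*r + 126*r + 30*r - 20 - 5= m^2*(6*r - 1) + m*(-12*r^2 + 62*r - 10) + 6*r^3 - 61*r^2 + 160*r - 25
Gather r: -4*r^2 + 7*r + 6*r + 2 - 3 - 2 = -4*r^2 + 13*r - 3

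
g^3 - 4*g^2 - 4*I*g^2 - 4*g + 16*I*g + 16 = (g - 4)*(g - 2*I)^2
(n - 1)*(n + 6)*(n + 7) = n^3 + 12*n^2 + 29*n - 42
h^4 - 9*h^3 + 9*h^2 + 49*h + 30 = (h - 6)*(h - 5)*(h + 1)^2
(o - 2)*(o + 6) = o^2 + 4*o - 12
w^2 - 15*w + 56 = (w - 8)*(w - 7)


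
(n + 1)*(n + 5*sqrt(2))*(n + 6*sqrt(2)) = n^3 + n^2 + 11*sqrt(2)*n^2 + 11*sqrt(2)*n + 60*n + 60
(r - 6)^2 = r^2 - 12*r + 36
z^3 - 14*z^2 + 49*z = z*(z - 7)^2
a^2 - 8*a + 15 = (a - 5)*(a - 3)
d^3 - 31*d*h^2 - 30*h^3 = (d - 6*h)*(d + h)*(d + 5*h)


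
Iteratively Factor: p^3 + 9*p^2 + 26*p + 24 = (p + 3)*(p^2 + 6*p + 8) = (p + 2)*(p + 3)*(p + 4)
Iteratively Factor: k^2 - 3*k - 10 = (k + 2)*(k - 5)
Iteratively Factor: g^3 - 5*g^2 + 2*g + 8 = (g - 4)*(g^2 - g - 2) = (g - 4)*(g + 1)*(g - 2)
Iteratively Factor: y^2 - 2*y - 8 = (y + 2)*(y - 4)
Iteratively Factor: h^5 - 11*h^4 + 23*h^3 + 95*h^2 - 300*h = (h + 3)*(h^4 - 14*h^3 + 65*h^2 - 100*h) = (h - 4)*(h + 3)*(h^3 - 10*h^2 + 25*h) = (h - 5)*(h - 4)*(h + 3)*(h^2 - 5*h) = h*(h - 5)*(h - 4)*(h + 3)*(h - 5)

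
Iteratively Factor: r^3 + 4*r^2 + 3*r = (r)*(r^2 + 4*r + 3) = r*(r + 3)*(r + 1)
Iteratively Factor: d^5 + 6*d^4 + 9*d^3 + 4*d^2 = (d)*(d^4 + 6*d^3 + 9*d^2 + 4*d) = d*(d + 4)*(d^3 + 2*d^2 + d) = d*(d + 1)*(d + 4)*(d^2 + d) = d^2*(d + 1)*(d + 4)*(d + 1)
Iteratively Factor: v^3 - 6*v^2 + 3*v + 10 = (v + 1)*(v^2 - 7*v + 10) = (v - 5)*(v + 1)*(v - 2)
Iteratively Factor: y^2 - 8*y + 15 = (y - 5)*(y - 3)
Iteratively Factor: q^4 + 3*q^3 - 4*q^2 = (q)*(q^3 + 3*q^2 - 4*q) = q^2*(q^2 + 3*q - 4) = q^2*(q + 4)*(q - 1)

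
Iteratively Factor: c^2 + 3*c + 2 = (c + 2)*(c + 1)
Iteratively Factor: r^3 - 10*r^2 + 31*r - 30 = (r - 5)*(r^2 - 5*r + 6) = (r - 5)*(r - 3)*(r - 2)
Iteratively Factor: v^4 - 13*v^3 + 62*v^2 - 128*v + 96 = (v - 4)*(v^3 - 9*v^2 + 26*v - 24) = (v - 4)*(v - 3)*(v^2 - 6*v + 8) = (v - 4)*(v - 3)*(v - 2)*(v - 4)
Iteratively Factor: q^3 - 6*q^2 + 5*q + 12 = (q + 1)*(q^2 - 7*q + 12) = (q - 4)*(q + 1)*(q - 3)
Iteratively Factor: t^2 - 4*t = (t)*(t - 4)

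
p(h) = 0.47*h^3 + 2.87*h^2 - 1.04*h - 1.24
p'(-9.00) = 61.51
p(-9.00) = -102.04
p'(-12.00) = 133.12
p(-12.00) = -387.64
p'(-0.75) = -4.55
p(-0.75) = 0.96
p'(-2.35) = -6.74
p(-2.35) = 10.95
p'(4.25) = 48.82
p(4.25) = 82.26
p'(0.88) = 5.10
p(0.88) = 0.39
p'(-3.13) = -5.19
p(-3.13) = 15.72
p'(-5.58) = 10.83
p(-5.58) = 12.27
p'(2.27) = 19.26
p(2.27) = 16.69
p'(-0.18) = -2.03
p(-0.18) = -0.96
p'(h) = 1.41*h^2 + 5.74*h - 1.04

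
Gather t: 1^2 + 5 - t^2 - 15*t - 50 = -t^2 - 15*t - 44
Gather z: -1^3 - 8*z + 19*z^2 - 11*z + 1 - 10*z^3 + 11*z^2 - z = -10*z^3 + 30*z^2 - 20*z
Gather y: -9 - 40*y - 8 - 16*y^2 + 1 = -16*y^2 - 40*y - 16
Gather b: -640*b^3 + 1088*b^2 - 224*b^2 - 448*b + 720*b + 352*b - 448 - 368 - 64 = -640*b^3 + 864*b^2 + 624*b - 880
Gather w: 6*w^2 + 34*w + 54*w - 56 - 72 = 6*w^2 + 88*w - 128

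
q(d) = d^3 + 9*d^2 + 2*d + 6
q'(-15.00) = 407.00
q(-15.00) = -1374.00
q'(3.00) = 83.00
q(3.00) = 120.00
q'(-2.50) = -24.25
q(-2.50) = 41.62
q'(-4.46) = -18.61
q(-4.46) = 87.39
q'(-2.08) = -22.46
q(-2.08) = 31.78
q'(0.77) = 17.64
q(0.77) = 13.33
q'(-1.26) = -15.92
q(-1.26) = 15.77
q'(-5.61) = -4.56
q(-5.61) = 101.47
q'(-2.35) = -23.73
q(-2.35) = 38.02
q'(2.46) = 64.43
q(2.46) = 80.27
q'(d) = 3*d^2 + 18*d + 2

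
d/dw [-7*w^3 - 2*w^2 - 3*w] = -21*w^2 - 4*w - 3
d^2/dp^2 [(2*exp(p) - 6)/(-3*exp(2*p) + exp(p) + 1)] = (-18*exp(4*p) + 210*exp(3*p) - 90*exp(2*p) + 80*exp(p) - 8)*exp(p)/(27*exp(6*p) - 27*exp(5*p) - 18*exp(4*p) + 17*exp(3*p) + 6*exp(2*p) - 3*exp(p) - 1)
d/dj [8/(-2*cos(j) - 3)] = -16*sin(j)/(2*cos(j) + 3)^2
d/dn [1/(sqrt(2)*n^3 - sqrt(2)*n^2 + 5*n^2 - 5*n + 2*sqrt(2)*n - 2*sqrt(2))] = (-3*sqrt(2)*n^2 - 10*n + 2*sqrt(2)*n - 2*sqrt(2) + 5)/(sqrt(2)*n^3 - sqrt(2)*n^2 + 5*n^2 - 5*n + 2*sqrt(2)*n - 2*sqrt(2))^2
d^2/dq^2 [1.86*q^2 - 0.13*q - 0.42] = 3.72000000000000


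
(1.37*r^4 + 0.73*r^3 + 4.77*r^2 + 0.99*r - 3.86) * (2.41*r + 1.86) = 3.3017*r^5 + 4.3075*r^4 + 12.8535*r^3 + 11.2581*r^2 - 7.4612*r - 7.1796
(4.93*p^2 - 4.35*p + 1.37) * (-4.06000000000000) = -20.0158*p^2 + 17.661*p - 5.5622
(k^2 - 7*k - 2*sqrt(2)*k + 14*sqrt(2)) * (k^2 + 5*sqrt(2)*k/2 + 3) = k^4 - 7*k^3 + sqrt(2)*k^3/2 - 7*k^2 - 7*sqrt(2)*k^2/2 - 6*sqrt(2)*k + 49*k + 42*sqrt(2)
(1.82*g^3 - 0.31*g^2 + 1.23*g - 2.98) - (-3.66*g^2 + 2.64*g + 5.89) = 1.82*g^3 + 3.35*g^2 - 1.41*g - 8.87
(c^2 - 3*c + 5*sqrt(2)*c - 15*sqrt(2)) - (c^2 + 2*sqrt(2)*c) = -3*c + 3*sqrt(2)*c - 15*sqrt(2)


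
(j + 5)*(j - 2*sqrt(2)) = j^2 - 2*sqrt(2)*j + 5*j - 10*sqrt(2)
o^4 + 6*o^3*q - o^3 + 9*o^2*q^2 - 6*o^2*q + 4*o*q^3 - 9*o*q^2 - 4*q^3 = (o - 1)*(o + q)^2*(o + 4*q)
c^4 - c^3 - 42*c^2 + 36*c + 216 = (c - 6)*(c - 3)*(c + 2)*(c + 6)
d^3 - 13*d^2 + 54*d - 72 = (d - 6)*(d - 4)*(d - 3)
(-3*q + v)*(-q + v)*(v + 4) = 3*q^2*v + 12*q^2 - 4*q*v^2 - 16*q*v + v^3 + 4*v^2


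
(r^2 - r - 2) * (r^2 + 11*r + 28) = r^4 + 10*r^3 + 15*r^2 - 50*r - 56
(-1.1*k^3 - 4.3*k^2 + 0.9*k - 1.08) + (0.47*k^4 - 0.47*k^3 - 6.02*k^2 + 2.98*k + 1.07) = 0.47*k^4 - 1.57*k^3 - 10.32*k^2 + 3.88*k - 0.01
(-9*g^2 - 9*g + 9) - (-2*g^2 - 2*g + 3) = -7*g^2 - 7*g + 6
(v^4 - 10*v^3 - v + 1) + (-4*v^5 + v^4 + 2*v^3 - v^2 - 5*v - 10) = -4*v^5 + 2*v^4 - 8*v^3 - v^2 - 6*v - 9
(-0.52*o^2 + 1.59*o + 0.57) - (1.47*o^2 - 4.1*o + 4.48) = -1.99*o^2 + 5.69*o - 3.91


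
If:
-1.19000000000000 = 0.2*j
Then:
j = -5.95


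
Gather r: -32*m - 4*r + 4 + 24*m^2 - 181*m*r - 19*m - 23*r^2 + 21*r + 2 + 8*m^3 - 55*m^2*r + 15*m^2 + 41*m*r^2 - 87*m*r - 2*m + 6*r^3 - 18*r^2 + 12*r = 8*m^3 + 39*m^2 - 53*m + 6*r^3 + r^2*(41*m - 41) + r*(-55*m^2 - 268*m + 29) + 6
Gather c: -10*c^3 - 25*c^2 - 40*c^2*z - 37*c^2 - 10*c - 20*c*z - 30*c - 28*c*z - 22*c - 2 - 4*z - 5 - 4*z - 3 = -10*c^3 + c^2*(-40*z - 62) + c*(-48*z - 62) - 8*z - 10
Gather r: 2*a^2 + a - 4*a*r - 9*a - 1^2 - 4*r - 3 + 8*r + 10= 2*a^2 - 8*a + r*(4 - 4*a) + 6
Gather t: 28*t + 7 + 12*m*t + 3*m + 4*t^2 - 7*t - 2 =3*m + 4*t^2 + t*(12*m + 21) + 5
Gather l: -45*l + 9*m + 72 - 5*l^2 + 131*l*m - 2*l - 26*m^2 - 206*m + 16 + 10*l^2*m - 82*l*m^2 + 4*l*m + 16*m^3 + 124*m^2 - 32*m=l^2*(10*m - 5) + l*(-82*m^2 + 135*m - 47) + 16*m^3 + 98*m^2 - 229*m + 88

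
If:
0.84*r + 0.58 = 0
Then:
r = -0.69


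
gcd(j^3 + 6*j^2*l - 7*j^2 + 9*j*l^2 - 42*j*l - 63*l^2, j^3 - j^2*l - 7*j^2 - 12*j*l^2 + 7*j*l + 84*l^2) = j^2 + 3*j*l - 7*j - 21*l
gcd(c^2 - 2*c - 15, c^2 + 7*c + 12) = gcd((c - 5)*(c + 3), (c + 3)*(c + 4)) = c + 3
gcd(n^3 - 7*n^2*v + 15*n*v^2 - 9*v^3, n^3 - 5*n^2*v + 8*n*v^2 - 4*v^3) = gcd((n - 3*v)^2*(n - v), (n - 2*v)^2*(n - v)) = -n + v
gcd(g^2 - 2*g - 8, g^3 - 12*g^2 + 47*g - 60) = g - 4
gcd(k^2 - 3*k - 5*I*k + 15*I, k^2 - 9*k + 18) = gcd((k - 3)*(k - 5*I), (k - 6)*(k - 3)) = k - 3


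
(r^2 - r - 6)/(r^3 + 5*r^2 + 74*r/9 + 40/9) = 9*(r - 3)/(9*r^2 + 27*r + 20)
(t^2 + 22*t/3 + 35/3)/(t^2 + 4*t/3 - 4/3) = (3*t^2 + 22*t + 35)/(3*t^2 + 4*t - 4)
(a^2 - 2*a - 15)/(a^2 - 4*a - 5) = (a + 3)/(a + 1)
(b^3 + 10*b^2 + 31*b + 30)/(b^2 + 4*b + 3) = (b^2 + 7*b + 10)/(b + 1)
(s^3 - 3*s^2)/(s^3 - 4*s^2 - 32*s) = s*(3 - s)/(-s^2 + 4*s + 32)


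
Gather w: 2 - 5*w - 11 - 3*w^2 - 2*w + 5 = -3*w^2 - 7*w - 4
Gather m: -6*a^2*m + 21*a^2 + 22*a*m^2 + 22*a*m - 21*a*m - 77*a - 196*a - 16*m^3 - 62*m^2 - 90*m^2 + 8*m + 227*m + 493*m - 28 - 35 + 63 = 21*a^2 - 273*a - 16*m^3 + m^2*(22*a - 152) + m*(-6*a^2 + a + 728)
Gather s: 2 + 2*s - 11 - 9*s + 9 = -7*s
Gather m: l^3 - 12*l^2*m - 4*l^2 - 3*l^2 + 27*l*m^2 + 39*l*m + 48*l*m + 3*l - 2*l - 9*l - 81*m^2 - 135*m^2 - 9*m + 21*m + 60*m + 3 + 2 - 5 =l^3 - 7*l^2 - 8*l + m^2*(27*l - 216) + m*(-12*l^2 + 87*l + 72)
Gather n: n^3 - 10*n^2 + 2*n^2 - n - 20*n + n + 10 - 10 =n^3 - 8*n^2 - 20*n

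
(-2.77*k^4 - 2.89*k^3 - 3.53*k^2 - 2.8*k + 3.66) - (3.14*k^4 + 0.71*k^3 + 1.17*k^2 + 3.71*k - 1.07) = -5.91*k^4 - 3.6*k^3 - 4.7*k^2 - 6.51*k + 4.73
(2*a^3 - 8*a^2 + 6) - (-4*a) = 2*a^3 - 8*a^2 + 4*a + 6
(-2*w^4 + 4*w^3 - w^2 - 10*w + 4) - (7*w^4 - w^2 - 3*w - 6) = -9*w^4 + 4*w^3 - 7*w + 10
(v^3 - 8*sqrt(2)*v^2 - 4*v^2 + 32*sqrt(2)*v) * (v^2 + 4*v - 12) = v^5 - 8*sqrt(2)*v^4 - 28*v^3 + 48*v^2 + 224*sqrt(2)*v^2 - 384*sqrt(2)*v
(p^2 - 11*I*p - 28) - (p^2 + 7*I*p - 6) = -18*I*p - 22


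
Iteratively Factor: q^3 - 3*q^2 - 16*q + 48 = (q + 4)*(q^2 - 7*q + 12) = (q - 4)*(q + 4)*(q - 3)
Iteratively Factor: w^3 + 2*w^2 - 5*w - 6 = (w + 1)*(w^2 + w - 6) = (w + 1)*(w + 3)*(w - 2)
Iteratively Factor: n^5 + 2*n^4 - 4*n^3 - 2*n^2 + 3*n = (n)*(n^4 + 2*n^3 - 4*n^2 - 2*n + 3) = n*(n + 3)*(n^3 - n^2 - n + 1) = n*(n + 1)*(n + 3)*(n^2 - 2*n + 1) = n*(n - 1)*(n + 1)*(n + 3)*(n - 1)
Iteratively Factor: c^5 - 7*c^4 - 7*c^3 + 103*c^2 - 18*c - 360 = (c - 4)*(c^4 - 3*c^3 - 19*c^2 + 27*c + 90) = (c - 5)*(c - 4)*(c^3 + 2*c^2 - 9*c - 18) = (c - 5)*(c - 4)*(c + 2)*(c^2 - 9) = (c - 5)*(c - 4)*(c - 3)*(c + 2)*(c + 3)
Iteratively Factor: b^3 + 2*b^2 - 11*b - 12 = (b + 1)*(b^2 + b - 12) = (b - 3)*(b + 1)*(b + 4)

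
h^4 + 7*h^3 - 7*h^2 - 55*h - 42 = (h - 3)*(h + 1)*(h + 2)*(h + 7)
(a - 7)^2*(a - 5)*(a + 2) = a^4 - 17*a^3 + 81*a^2 - 7*a - 490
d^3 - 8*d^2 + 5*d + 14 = (d - 7)*(d - 2)*(d + 1)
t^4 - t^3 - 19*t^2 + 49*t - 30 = (t - 3)*(t - 2)*(t - 1)*(t + 5)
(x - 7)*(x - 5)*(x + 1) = x^3 - 11*x^2 + 23*x + 35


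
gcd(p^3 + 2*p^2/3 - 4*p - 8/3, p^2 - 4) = p^2 - 4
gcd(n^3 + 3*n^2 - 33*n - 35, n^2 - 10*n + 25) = n - 5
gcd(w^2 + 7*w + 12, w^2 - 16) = w + 4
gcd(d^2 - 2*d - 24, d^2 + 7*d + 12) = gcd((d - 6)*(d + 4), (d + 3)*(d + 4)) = d + 4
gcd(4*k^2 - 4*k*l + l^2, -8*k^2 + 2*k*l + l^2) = 2*k - l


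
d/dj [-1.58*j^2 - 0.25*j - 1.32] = -3.16*j - 0.25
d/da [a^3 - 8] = 3*a^2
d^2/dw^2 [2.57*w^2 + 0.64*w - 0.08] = 5.14000000000000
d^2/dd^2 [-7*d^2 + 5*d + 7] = -14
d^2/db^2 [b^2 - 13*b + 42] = 2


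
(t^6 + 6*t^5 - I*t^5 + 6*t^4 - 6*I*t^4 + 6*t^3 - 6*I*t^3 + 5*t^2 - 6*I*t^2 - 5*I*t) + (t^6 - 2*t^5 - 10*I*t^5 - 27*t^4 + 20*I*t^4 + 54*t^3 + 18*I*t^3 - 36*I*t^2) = 2*t^6 + 4*t^5 - 11*I*t^5 - 21*t^4 + 14*I*t^4 + 60*t^3 + 12*I*t^3 + 5*t^2 - 42*I*t^2 - 5*I*t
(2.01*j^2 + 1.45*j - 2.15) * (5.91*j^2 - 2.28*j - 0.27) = 11.8791*j^4 + 3.9867*j^3 - 16.5552*j^2 + 4.5105*j + 0.5805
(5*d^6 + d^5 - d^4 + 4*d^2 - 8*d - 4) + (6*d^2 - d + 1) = 5*d^6 + d^5 - d^4 + 10*d^2 - 9*d - 3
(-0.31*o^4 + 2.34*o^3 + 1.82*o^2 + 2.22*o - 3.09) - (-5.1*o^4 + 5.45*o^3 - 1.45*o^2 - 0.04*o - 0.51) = 4.79*o^4 - 3.11*o^3 + 3.27*o^2 + 2.26*o - 2.58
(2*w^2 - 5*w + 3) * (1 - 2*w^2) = -4*w^4 + 10*w^3 - 4*w^2 - 5*w + 3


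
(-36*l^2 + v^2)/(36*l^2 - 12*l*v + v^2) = (6*l + v)/(-6*l + v)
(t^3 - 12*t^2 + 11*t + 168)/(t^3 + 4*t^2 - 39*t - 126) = (t^2 - 15*t + 56)/(t^2 + t - 42)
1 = 1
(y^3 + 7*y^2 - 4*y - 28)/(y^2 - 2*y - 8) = (y^2 + 5*y - 14)/(y - 4)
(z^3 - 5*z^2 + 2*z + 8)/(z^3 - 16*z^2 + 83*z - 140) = (z^2 - z - 2)/(z^2 - 12*z + 35)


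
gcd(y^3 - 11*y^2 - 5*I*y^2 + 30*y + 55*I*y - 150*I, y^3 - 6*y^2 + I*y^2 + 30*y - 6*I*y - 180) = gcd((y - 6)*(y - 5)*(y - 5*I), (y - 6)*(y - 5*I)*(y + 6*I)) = y^2 + y*(-6 - 5*I) + 30*I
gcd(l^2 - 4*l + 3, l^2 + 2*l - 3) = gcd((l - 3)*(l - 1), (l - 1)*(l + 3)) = l - 1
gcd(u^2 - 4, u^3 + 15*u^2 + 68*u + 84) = u + 2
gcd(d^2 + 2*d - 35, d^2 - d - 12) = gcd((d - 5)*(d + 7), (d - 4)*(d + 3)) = 1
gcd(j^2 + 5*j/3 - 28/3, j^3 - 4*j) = 1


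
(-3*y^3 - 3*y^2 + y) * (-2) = 6*y^3 + 6*y^2 - 2*y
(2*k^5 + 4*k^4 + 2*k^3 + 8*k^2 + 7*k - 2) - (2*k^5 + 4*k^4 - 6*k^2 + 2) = 2*k^3 + 14*k^2 + 7*k - 4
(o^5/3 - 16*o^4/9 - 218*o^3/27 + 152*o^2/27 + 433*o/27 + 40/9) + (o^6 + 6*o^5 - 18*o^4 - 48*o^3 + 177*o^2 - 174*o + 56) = o^6 + 19*o^5/3 - 178*o^4/9 - 1514*o^3/27 + 4931*o^2/27 - 4265*o/27 + 544/9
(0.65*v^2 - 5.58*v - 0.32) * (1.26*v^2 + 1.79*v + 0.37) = 0.819*v^4 - 5.8673*v^3 - 10.1509*v^2 - 2.6374*v - 0.1184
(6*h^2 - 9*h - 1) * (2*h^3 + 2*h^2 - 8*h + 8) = 12*h^5 - 6*h^4 - 68*h^3 + 118*h^2 - 64*h - 8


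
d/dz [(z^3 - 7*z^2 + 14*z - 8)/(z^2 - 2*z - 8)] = (z^2 + 4*z - 8)/(z^2 + 4*z + 4)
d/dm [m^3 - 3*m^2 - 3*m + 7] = 3*m^2 - 6*m - 3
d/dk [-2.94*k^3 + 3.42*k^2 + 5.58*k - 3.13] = -8.82*k^2 + 6.84*k + 5.58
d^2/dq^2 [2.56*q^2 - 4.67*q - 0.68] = 5.12000000000000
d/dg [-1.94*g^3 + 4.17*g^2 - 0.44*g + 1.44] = -5.82*g^2 + 8.34*g - 0.44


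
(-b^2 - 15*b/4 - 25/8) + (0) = -b^2 - 15*b/4 - 25/8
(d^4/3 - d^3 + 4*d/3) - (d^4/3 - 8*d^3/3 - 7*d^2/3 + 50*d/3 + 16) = 5*d^3/3 + 7*d^2/3 - 46*d/3 - 16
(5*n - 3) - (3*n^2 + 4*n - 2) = -3*n^2 + n - 1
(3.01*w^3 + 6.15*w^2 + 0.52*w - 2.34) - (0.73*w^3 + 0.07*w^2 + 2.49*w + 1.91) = 2.28*w^3 + 6.08*w^2 - 1.97*w - 4.25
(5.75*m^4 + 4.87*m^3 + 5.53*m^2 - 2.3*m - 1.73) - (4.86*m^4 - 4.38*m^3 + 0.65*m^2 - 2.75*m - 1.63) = 0.89*m^4 + 9.25*m^3 + 4.88*m^2 + 0.45*m - 0.1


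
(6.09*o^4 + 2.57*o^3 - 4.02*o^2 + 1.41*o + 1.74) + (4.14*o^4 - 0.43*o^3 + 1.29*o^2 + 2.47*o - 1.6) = 10.23*o^4 + 2.14*o^3 - 2.73*o^2 + 3.88*o + 0.14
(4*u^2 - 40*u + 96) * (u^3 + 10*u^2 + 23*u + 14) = 4*u^5 - 212*u^3 + 96*u^2 + 1648*u + 1344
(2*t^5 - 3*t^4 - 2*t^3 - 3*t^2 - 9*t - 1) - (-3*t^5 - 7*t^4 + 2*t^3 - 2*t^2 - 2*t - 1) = 5*t^5 + 4*t^4 - 4*t^3 - t^2 - 7*t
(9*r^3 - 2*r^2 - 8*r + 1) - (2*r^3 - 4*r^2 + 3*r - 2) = 7*r^3 + 2*r^2 - 11*r + 3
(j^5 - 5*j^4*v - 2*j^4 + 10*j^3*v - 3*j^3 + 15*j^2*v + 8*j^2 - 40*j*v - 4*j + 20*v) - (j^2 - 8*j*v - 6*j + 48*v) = j^5 - 5*j^4*v - 2*j^4 + 10*j^3*v - 3*j^3 + 15*j^2*v + 7*j^2 - 32*j*v + 2*j - 28*v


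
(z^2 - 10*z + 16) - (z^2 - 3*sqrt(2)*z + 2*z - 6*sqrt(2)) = -12*z + 3*sqrt(2)*z + 6*sqrt(2) + 16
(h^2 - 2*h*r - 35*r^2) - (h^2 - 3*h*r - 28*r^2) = h*r - 7*r^2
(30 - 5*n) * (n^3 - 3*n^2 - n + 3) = -5*n^4 + 45*n^3 - 85*n^2 - 45*n + 90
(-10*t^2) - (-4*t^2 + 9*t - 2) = -6*t^2 - 9*t + 2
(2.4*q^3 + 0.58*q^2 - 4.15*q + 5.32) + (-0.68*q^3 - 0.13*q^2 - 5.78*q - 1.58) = 1.72*q^3 + 0.45*q^2 - 9.93*q + 3.74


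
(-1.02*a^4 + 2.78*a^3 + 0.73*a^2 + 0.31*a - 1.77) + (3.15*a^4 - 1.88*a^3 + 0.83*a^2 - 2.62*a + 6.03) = 2.13*a^4 + 0.9*a^3 + 1.56*a^2 - 2.31*a + 4.26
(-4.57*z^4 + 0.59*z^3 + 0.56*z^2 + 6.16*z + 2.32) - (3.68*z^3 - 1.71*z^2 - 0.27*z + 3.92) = -4.57*z^4 - 3.09*z^3 + 2.27*z^2 + 6.43*z - 1.6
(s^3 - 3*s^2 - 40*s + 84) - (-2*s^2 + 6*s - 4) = s^3 - s^2 - 46*s + 88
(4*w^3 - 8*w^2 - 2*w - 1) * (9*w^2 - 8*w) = 36*w^5 - 104*w^4 + 46*w^3 + 7*w^2 + 8*w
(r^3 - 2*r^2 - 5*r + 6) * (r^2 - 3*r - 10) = r^5 - 5*r^4 - 9*r^3 + 41*r^2 + 32*r - 60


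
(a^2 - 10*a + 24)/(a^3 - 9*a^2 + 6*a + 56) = (a - 6)/(a^2 - 5*a - 14)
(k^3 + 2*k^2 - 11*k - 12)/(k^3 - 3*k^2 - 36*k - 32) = (k - 3)/(k - 8)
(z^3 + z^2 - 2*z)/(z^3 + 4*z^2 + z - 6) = z/(z + 3)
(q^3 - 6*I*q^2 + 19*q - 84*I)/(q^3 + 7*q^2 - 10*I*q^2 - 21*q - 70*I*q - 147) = (q + 4*I)/(q + 7)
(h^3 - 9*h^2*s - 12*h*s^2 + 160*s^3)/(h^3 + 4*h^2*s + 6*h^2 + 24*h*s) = (h^2 - 13*h*s + 40*s^2)/(h*(h + 6))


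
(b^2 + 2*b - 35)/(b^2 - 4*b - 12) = (-b^2 - 2*b + 35)/(-b^2 + 4*b + 12)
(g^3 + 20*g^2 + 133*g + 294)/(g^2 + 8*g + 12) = (g^2 + 14*g + 49)/(g + 2)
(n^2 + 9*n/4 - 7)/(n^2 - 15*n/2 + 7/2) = (4*n^2 + 9*n - 28)/(2*(2*n^2 - 15*n + 7))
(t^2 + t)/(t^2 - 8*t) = (t + 1)/(t - 8)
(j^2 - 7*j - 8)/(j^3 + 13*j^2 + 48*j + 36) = (j - 8)/(j^2 + 12*j + 36)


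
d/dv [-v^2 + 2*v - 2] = 2 - 2*v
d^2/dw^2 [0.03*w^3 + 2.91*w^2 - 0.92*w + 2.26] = 0.18*w + 5.82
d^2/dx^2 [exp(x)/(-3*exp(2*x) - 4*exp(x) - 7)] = (-9*exp(4*x) + 12*exp(3*x) + 126*exp(2*x) + 28*exp(x) - 49)*exp(x)/(27*exp(6*x) + 108*exp(5*x) + 333*exp(4*x) + 568*exp(3*x) + 777*exp(2*x) + 588*exp(x) + 343)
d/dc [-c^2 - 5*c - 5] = -2*c - 5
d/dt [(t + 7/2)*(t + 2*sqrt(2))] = 2*t + 2*sqrt(2) + 7/2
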